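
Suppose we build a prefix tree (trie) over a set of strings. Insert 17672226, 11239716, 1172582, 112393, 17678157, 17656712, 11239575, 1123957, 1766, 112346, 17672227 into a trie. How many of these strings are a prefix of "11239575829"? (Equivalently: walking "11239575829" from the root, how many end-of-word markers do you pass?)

2

Check each prefix of "11239575829" against the stored set — each match is an end-marker on the path.
Prefixes of the query that are stored words: "1123957", "11239575"
Count: 2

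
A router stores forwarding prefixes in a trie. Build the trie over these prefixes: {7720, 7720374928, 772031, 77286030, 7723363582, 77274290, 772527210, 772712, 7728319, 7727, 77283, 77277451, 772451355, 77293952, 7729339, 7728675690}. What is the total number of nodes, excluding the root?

For each word, the new-node count is its length minus the longest prefix already in the trie:
  "7720" → 4 new (7, 7, 2, 0)
  "7720374928" → prefix "7720" already present; 6 new (3, 7, 4, 9, 2, 8)
  "772031" → prefix "77203" already present; 1 new (1)
  "77286030" → prefix "772" already present; 5 new (8, 6, 0, 3, 0)
  "7723363582" → prefix "772" already present; 7 new (3, 3, 6, 3, 5, 8, 2)
  "77274290" → prefix "772" already present; 5 new (7, 4, 2, 9, 0)
  "772527210" → prefix "772" already present; 6 new (5, 2, 7, 2, 1, 0)
  "772712" → prefix "7727" already present; 2 new (1, 2)
  "7728319" → prefix "7728" already present; 3 new (3, 1, 9)
  "7727" → prefix "7727" already present; 0 new (none)
  "77283" → prefix "77283" already present; 0 new (none)
  "77277451" → prefix "7727" already present; 4 new (7, 4, 5, 1)
  "772451355" → prefix "772" already present; 6 new (4, 5, 1, 3, 5, 5)
  "77293952" → prefix "772" already present; 5 new (9, 3, 9, 5, 2)
  "7729339" → prefix "77293" already present; 2 new (3, 9)
  "7728675690" → prefix "77286" already present; 5 new (7, 5, 6, 9, 0)
Total nodes = 4 + 6 + 1 + 5 + 7 + 5 + 6 + 2 + 3 + 0 + 0 + 4 + 6 + 5 + 2 + 5 = 61

61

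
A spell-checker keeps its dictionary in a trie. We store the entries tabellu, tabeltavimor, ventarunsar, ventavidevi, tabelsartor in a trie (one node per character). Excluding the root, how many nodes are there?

37

Count nodes per top-level branch (shared prefixes stored once):
  't'-branch (tabellu, tabelsartor, tabeltavimor): 20 nodes
  'v'-branch (ventarunsar, ventavidevi): 17 nodes
Sum: 37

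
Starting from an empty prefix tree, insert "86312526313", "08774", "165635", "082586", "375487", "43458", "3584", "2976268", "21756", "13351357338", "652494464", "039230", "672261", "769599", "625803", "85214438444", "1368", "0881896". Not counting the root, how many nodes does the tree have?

Count nodes per top-level branch (shared prefixes stored once):
  '0'-branch (039230, 082586, 08774, 0881896): 19 nodes
  '1'-branch (13351357338, 1368, 165635): 18 nodes
  '2'-branch (21756, 2976268): 11 nodes
  '3'-branch (3584, 375487): 9 nodes
  '4'-branch (43458): 5 nodes
  '6'-branch (625803, 652494464, 672261): 19 nodes
  '7'-branch (769599): 6 nodes
  '8'-branch (85214438444, 86312526313): 21 nodes
Sum: 108

108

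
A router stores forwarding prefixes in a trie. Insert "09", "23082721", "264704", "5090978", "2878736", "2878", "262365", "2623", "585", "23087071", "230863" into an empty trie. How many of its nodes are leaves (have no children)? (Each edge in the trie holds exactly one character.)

Leaves are exactly the stored words that no other stored word extends.
Those words: "09", "23082721", "230863", "23087071", "262365", "264704", "2878736", "5090978", "585"
Leaf count: 9

9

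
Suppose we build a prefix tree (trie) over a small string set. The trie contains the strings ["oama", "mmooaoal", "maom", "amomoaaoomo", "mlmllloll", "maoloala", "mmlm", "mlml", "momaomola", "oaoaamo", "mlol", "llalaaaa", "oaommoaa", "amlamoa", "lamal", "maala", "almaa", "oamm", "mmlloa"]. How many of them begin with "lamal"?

1

Filter for entries beginning with "lamal":
Words under "lamal": lamal
Count: 1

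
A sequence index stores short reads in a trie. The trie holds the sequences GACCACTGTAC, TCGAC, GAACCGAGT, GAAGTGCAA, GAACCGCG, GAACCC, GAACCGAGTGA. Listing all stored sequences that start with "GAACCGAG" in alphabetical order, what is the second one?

GAACCGAGTGA

Words with prefix "GAACCGAG", in lexicographic order: "GAACCGAGT", "GAACCGAGTGA"
The 2nd is GAACCGAGTGA.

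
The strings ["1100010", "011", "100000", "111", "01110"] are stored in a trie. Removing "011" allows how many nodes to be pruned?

0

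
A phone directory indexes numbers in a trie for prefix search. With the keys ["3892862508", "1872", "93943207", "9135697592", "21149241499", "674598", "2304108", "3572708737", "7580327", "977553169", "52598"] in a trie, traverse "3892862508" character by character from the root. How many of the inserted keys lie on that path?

Traverse "3892862508" character by character; count nodes along the way that are marked as word ends.
Prefixes of the query that are stored words: "3892862508"
Count: 1

1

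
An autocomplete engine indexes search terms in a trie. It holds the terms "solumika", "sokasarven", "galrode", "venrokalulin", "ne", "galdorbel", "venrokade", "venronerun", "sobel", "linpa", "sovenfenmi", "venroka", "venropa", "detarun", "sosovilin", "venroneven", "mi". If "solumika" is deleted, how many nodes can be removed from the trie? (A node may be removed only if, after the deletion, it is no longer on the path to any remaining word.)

6

After clearing the end-marker at "solumika", prune upward until reaching a node still needed by another word.
The suffix "lumika" (6 nodes) is used only by "solumika"; the node for "so" still has the child "k", so pruning stops there.
Nodes removed: 6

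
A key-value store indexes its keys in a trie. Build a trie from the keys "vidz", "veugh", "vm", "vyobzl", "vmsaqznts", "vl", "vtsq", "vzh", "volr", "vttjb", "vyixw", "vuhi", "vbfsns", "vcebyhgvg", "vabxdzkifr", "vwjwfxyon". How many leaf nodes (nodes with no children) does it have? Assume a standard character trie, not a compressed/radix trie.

A leaf is a node with no children — equivalently, the end of a word that is not a proper prefix of any other stored word.
Those words: "vabxdzkifr", "vbfsns", "vcebyhgvg", "veugh", "vidz", "vl", "vmsaqznts", "volr", "vtsq", "vttjb", "vuhi", "vwjwfxyon", "vyixw", "vyobzl", "vzh"
Leaf count: 15

15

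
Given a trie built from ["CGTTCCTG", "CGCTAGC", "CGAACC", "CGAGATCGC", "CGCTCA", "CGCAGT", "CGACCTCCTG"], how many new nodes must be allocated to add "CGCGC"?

"CGC" is already a path in the trie; the remaining "GC" must be added.
New nodes needed: |"CGCGC"| − 3 = 5 − 3 = 2.

2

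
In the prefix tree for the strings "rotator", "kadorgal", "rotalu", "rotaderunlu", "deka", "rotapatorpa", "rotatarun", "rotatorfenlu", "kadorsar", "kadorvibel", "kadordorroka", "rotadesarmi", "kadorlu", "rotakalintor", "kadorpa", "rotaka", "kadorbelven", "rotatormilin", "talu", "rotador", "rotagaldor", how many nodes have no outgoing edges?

A leaf is a node with no children — equivalently, the end of a word that is not a proper prefix of any other stored word.
Those words: "deka", "kadorbelven", "kadordorroka", "kadorgal", "kadorlu", "kadorpa", "kadorsar", "kadorvibel", "rotaderunlu", "rotadesarmi", "rotador", "rotagaldor", "rotakalintor", "rotalu", "rotapatorpa", "rotatarun", "rotatorfenlu", "rotatormilin", "talu"
Leaf count: 19

19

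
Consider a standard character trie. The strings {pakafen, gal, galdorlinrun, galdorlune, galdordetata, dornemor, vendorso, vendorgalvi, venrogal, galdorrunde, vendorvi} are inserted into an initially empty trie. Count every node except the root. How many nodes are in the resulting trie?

For each word, the new-node count is its length minus the longest prefix already in the trie:
  "pakafen" → 7 new (p, a, k, a, f, e, n)
  "gal" → 3 new (g, a, l)
  "galdorlinrun" → prefix "gal" already present; 9 new (d, o, r, l, i, n, r, u, n)
  "galdorlune" → prefix "galdorl" already present; 3 new (u, n, e)
  "galdordetata" → prefix "galdor" already present; 6 new (d, e, t, a, t, a)
  "dornemor" → 8 new (d, o, r, n, e, m, o, r)
  "vendorso" → 8 new (v, e, n, d, o, r, s, o)
  "vendorgalvi" → prefix "vendor" already present; 5 new (g, a, l, v, i)
  "venrogal" → prefix "ven" already present; 5 new (r, o, g, a, l)
  "galdorrunde" → prefix "galdor" already present; 5 new (r, u, n, d, e)
  "vendorvi" → prefix "vendor" already present; 2 new (v, i)
Total nodes = 7 + 3 + 9 + 3 + 6 + 8 + 8 + 5 + 5 + 5 + 2 = 61

61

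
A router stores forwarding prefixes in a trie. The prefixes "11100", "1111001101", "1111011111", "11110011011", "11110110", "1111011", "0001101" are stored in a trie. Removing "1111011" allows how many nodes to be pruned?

After clearing the end-marker at "1111011", prune upward until reaching a node still needed by another word.
Every node on "1111011" is still needed (e.g. by "1111011111"), so nothing is freed.
Nodes removed: 0

0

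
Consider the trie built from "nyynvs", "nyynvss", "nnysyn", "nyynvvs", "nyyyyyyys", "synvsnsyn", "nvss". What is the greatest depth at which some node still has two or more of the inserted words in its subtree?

Look for the deepest trie node that still has at least two words in its subtree.
"nyynvs" and "nyynvss" agree on "nyynvs" (6 characters) before diverging; nothing deeper is shared.
Longest shared-prefix length: 6

6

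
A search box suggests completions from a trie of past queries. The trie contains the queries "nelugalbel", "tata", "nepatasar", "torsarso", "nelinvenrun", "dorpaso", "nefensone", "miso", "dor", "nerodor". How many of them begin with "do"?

2

Filter for entries beginning with "do":
Words under "do": dor, dorpaso
Count: 2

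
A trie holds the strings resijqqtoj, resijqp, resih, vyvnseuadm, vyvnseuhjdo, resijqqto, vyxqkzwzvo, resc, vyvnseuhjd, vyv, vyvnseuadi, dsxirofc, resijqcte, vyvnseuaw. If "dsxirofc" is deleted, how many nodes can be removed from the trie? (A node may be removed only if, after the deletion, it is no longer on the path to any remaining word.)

After clearing the end-marker at "dsxirofc", prune upward until reaching a node still needed by another word.
No other word shares any prefix with "dsxirofc", so all 8 of its nodes go.
Nodes removed: 8

8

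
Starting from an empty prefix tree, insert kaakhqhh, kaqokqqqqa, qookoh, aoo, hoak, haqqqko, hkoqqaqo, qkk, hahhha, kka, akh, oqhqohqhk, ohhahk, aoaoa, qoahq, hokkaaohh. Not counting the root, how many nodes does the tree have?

Insert word by word; a character creates a node only if that edge doesn't already exist:
  "kaakhqhh" → 8 new (k, a, a, k, h, q, h, h)
  "kaqokqqqqa" → prefix "ka" already present; 8 new (q, o, k, q, q, q, q, a)
  "qookoh" → 6 new (q, o, o, k, o, h)
  "aoo" → 3 new (a, o, o)
  "hoak" → 4 new (h, o, a, k)
  "haqqqko" → prefix "h" already present; 6 new (a, q, q, q, k, o)
  "hkoqqaqo" → prefix "h" already present; 7 new (k, o, q, q, a, q, o)
  "qkk" → prefix "q" already present; 2 new (k, k)
  "hahhha" → prefix "ha" already present; 4 new (h, h, h, a)
  "kka" → prefix "k" already present; 2 new (k, a)
  "akh" → prefix "a" already present; 2 new (k, h)
  "oqhqohqhk" → 9 new (o, q, h, q, o, h, q, h, k)
  "ohhahk" → prefix "o" already present; 5 new (h, h, a, h, k)
  "aoaoa" → prefix "ao" already present; 3 new (a, o, a)
  "qoahq" → prefix "qo" already present; 3 new (a, h, q)
  "hokkaaohh" → prefix "ho" already present; 7 new (k, k, a, a, o, h, h)
Total nodes = 8 + 8 + 6 + 3 + 4 + 6 + 7 + 2 + 4 + 2 + 2 + 9 + 5 + 3 + 3 + 7 = 79

79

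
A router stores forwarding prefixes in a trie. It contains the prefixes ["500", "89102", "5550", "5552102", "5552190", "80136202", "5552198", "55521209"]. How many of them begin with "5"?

6

Traverse to the node for "5", then collect every word in that subtree.
Words under "5": 500, 5550, 5552102, 55521209, 5552190, 5552198
Count: 6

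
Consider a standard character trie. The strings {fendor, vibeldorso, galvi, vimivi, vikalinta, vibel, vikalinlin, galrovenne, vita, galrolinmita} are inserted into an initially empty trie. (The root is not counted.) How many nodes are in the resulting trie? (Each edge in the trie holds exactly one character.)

For each word, the new-node count is its length minus the longest prefix already in the trie:
  "fendor" → 6 new (f, e, n, d, o, r)
  "vibeldorso" → 10 new (v, i, b, e, l, d, o, r, s, o)
  "galvi" → 5 new (g, a, l, v, i)
  "vimivi" → prefix "vi" already present; 4 new (m, i, v, i)
  "vikalinta" → prefix "vi" already present; 7 new (k, a, l, i, n, t, a)
  "vibel" → prefix "vibel" already present; 0 new (none)
  "vikalinlin" → prefix "vikalin" already present; 3 new (l, i, n)
  "galrovenne" → prefix "gal" already present; 7 new (r, o, v, e, n, n, e)
  "vita" → prefix "vi" already present; 2 new (t, a)
  "galrolinmita" → prefix "galro" already present; 7 new (l, i, n, m, i, t, a)
Total nodes = 6 + 10 + 5 + 4 + 7 + 0 + 3 + 7 + 2 + 7 = 51

51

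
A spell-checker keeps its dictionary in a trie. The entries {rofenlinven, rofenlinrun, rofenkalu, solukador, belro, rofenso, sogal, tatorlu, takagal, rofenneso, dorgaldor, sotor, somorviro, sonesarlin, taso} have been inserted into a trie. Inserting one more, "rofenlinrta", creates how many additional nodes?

2

"rofenlinr" is already a path in the trie; the remaining "ta" must be added.
Each of the 2 remaining characters creates one node.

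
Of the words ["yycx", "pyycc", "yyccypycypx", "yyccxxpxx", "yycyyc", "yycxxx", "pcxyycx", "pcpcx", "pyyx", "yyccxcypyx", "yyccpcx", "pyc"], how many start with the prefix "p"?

Filter for entries beginning with "p":
Words under "p": pcpcx, pcxyycx, pyc, pyycc, pyyx
Count: 5

5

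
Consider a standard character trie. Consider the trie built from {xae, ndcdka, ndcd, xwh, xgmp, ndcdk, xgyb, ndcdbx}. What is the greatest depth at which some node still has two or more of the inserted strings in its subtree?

The deepest shared node is where two words last agree before diverging.
e.g. "ndcdk" and "ndcdka" share the prefix "ndcdk" of length 5; no pair shares a longer one.
Longest shared-prefix length: 5

5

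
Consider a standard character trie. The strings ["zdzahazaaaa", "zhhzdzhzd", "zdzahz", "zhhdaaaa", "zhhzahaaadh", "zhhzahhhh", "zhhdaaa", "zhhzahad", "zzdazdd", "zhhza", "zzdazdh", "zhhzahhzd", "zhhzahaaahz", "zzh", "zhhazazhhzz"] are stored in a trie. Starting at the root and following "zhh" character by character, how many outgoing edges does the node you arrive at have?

3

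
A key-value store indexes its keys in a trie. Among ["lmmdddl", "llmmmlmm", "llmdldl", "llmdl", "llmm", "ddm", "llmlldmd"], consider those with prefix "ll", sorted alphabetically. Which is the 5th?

llmmmlmm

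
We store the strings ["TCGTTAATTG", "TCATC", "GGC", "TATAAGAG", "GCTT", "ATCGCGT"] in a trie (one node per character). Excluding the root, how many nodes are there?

33

Trace insertions, counting only characters that open a new branch:
  "TCGTTAATTG" → 10 new (T, C, G, T, T, A, A, T, T, G)
  "TCATC" → prefix "TC" already present; 3 new (A, T, C)
  "GGC" → 3 new (G, G, C)
  "TATAAGAG" → prefix "T" already present; 7 new (A, T, A, A, G, A, G)
  "GCTT" → prefix "G" already present; 3 new (C, T, T)
  "ATCGCGT" → 7 new (A, T, C, G, C, G, T)
Total nodes = 10 + 3 + 3 + 7 + 3 + 7 = 33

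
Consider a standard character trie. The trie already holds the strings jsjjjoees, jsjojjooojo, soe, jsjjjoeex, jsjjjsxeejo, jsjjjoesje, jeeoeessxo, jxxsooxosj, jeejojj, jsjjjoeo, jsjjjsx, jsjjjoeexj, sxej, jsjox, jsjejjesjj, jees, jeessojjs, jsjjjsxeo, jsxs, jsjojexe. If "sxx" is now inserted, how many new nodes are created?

The longest prefix of "sxx" already in the trie is "sx" (length 2).
So 3 − 2 = 1 new nodes.

1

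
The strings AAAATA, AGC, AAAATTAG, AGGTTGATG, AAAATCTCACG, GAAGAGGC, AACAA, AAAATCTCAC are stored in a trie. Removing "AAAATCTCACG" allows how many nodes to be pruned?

1

After clearing the end-marker at "AAAATCTCACG", prune upward until reaching a node still needed by another word.
The suffix "G" (1 node) is used only by "AAAATCTCACG"; "AAAATCTCAC" is itself a stored word, so pruning stops there.
Nodes removed: 1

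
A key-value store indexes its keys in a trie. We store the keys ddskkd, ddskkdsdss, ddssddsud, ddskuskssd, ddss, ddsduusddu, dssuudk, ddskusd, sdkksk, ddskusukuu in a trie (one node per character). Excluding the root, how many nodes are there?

46

Count nodes per top-level branch (shared prefixes stored once):
  'd'-branch (ddsduusddu, ddskkd, ddskkdsdss, ddskusd, ddskuskssd, ddskusukuu, ddss, ddssddsud, dssuudk): 40 nodes
  's'-branch (sdkksk): 6 nodes
Sum: 46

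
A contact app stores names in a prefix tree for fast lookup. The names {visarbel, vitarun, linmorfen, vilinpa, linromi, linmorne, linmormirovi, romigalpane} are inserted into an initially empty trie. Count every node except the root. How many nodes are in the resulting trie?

50

For each word, the new-node count is its length minus the longest prefix already in the trie:
  "visarbel" → 8 new (v, i, s, a, r, b, e, l)
  "vitarun" → prefix "vi" already present; 5 new (t, a, r, u, n)
  "linmorfen" → 9 new (l, i, n, m, o, r, f, e, n)
  "vilinpa" → prefix "vi" already present; 5 new (l, i, n, p, a)
  "linromi" → prefix "lin" already present; 4 new (r, o, m, i)
  "linmorne" → prefix "linmor" already present; 2 new (n, e)
  "linmormirovi" → prefix "linmor" already present; 6 new (m, i, r, o, v, i)
  "romigalpane" → 11 new (r, o, m, i, g, a, l, p, a, n, e)
Total nodes = 8 + 5 + 9 + 5 + 4 + 2 + 6 + 11 = 50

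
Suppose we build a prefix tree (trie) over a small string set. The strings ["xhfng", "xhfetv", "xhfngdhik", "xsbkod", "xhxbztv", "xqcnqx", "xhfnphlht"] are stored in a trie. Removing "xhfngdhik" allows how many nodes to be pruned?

4

A node on "xhfngdhik"'s path can go only if nothing else ends at it or branches off below it.
The suffix "dhik" (4 nodes) is used only by "xhfngdhik"; "xhfng" is itself a stored word, so pruning stops there.
Nodes removed: 4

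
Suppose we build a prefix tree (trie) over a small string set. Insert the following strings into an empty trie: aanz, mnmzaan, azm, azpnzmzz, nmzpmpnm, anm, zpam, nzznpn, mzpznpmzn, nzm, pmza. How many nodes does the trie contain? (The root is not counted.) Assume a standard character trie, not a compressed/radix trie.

Count nodes per top-level branch (shared prefixes stored once):
  'a'-branch (aanz, anm, azm, azpnzmzz): 14 nodes
  'm'-branch (mnmzaan, mzpznpmzn): 15 nodes
  'n'-branch (nmzpmpnm, nzm, nzznpn): 14 nodes
  'p'-branch (pmza): 4 nodes
  'z'-branch (zpam): 4 nodes
Sum: 51

51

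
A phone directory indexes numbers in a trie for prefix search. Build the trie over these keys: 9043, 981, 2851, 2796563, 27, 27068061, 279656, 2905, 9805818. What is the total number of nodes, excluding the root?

30

Count nodes per top-level branch (shared prefixes stored once):
  '2'-branch (27, 27068061, 279656, 2796563, 2851, 2905): 19 nodes
  '9'-branch (9043, 9805818, 981): 11 nodes
Sum: 30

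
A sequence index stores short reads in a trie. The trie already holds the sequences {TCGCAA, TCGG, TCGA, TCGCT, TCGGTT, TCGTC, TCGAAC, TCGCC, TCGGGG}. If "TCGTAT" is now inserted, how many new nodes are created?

Walking "TCGTAT" from the root, the first 4 characters ("TCGT") follow existing edges; "A" is the first miss.
Each of the 2 remaining characters creates one node.

2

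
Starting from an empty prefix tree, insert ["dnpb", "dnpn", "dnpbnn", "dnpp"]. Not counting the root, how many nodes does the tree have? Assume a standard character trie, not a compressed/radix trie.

Trie structure (* marks end of a word):
(root)
└─ d
   └─ n
      └─ p
         ├─ b *
         │  └─ n
         │     └─ n *
         ├─ n *
         └─ p *
Counting every labelled node above: 8.

8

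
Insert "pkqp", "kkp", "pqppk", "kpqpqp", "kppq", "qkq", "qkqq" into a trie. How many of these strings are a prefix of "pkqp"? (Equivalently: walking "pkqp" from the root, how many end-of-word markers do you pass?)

1

Traverse "pkqp" character by character; count nodes along the way that are marked as word ends.
Prefixes of the query that are stored words: "pkqp"
Count: 1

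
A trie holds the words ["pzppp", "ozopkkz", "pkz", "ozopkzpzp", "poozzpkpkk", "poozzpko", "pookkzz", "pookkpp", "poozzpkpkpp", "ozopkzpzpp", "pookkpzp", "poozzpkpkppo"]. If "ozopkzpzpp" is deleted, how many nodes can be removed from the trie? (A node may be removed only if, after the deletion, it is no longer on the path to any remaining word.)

A node on "ozopkzpzpp"'s path can go only if nothing else ends at it or branches off below it.
The suffix "p" (1 node) is used only by "ozopkzpzpp"; "ozopkzpzp" is itself a stored word, so pruning stops there.
Nodes removed: 1

1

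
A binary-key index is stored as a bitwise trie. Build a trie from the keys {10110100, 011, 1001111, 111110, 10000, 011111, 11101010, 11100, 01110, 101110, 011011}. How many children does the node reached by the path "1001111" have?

Walk "1001111" from the root, arriving at one node.
No stored string extends past "1001111".
That node has 0 child edges.

0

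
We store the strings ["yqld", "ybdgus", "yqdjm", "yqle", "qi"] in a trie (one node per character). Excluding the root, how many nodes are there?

Insert word by word; a character creates a node only if that edge doesn't already exist:
  "yqld" → 4 new (y, q, l, d)
  "ybdgus" → prefix "y" already present; 5 new (b, d, g, u, s)
  "yqdjm" → prefix "yq" already present; 3 new (d, j, m)
  "yqle" → prefix "yql" already present; 1 new (e)
  "qi" → 2 new (q, i)
Total nodes = 4 + 5 + 3 + 1 + 2 = 15

15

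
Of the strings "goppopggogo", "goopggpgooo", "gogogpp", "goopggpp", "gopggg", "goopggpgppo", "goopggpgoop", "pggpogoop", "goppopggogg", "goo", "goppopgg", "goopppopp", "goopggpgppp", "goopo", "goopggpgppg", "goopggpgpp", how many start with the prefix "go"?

15

Filter for entries beginning with "go":
Matches: "gogogpp", "goo", "goopggpgooo", "goopggpgoop", "goopggpgpp", "goopggpgppg", "goopggpgppo", "goopggpgppp", "goopggpp", "goopo", "goopppopp", "gopggg", "goppopgg", "goppopggogg", "goppopggogo"
Count: 15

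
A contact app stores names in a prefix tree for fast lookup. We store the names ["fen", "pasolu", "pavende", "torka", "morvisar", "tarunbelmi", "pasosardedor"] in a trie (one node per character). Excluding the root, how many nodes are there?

44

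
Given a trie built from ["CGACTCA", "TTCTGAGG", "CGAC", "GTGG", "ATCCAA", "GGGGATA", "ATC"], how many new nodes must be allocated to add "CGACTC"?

0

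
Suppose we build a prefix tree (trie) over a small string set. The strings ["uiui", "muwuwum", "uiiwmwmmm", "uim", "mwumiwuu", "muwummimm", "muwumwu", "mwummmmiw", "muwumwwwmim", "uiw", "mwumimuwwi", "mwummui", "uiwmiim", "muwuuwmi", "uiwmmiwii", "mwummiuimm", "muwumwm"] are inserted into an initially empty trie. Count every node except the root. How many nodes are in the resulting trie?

70

Count nodes per top-level branch (shared prefixes stored once):
  'm'-branch (muwummimm, muwumwm, muwumwu, muwumwwwmim, muwuuwmi, muwuwum, mwumimuwwi, mwumiwuu, mwummiuimm, mwummmmiw, mwummui): 48 nodes
  'u'-branch (uiiwmwmmm, uim, uiui, uiw, uiwmiim, uiwmmiwii): 22 nodes
Sum: 70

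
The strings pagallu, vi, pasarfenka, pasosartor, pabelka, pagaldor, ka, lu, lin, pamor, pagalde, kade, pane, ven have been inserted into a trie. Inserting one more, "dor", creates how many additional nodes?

No existing word starts with "d", so every character of "dor" needs a new node.
3 − 0 = 3 new nodes.

3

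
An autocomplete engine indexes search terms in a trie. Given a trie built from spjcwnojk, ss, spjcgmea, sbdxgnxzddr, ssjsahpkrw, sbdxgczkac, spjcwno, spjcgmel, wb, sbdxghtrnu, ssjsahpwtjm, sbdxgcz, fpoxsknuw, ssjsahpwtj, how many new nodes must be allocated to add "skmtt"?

4

Walking "skmtt" from the root, the first 1 characters ("s") follow existing edges; "k" is the first miss.
So 5 − 1 = 4 new nodes.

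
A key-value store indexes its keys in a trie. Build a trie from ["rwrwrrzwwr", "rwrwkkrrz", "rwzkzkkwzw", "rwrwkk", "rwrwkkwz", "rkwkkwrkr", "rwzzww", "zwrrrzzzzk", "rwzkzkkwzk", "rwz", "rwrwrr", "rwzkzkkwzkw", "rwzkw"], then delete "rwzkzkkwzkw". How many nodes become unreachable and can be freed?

1

Walk "rwzkzkkwzkw" from the leaf back toward the root, removing each node that no remaining word uses.
The suffix "w" (1 node) is used only by "rwzkzkkwzkw"; "rwzkzkkwzk" is itself a stored word, so pruning stops there.
Nodes removed: 1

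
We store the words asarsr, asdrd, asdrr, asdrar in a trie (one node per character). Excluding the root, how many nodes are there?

Trace insertions, counting only characters that open a new branch:
  "asarsr" → 6 new (a, s, a, r, s, r)
  "asdrd" → prefix "as" already present; 3 new (d, r, d)
  "asdrr" → prefix "asdr" already present; 1 new (r)
  "asdrar" → prefix "asdr" already present; 2 new (a, r)
Total nodes = 6 + 3 + 1 + 2 = 12

12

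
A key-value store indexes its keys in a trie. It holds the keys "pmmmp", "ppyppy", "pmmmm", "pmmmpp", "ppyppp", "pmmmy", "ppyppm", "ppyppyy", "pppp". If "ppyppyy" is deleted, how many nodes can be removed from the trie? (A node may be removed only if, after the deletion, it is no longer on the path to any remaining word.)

1

After clearing the end-marker at "ppyppyy", prune upward until reaching a node still needed by another word.
The suffix "y" (1 node) is used only by "ppyppyy"; "ppyppy" is itself a stored word, so pruning stops there.
Nodes removed: 1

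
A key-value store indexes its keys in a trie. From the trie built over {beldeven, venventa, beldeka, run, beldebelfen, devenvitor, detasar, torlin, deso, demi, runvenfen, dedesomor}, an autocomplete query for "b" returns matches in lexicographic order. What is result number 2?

beldeka

Filter for "b…" and sort: "beldebelfen", "beldeka", "beldeven"
Position 2: beldeka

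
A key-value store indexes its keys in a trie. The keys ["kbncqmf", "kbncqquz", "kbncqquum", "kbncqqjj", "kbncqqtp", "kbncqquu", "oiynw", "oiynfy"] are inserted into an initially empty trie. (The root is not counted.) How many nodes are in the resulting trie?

23

Count nodes per top-level branch (shared prefixes stored once):
  'k'-branch (kbncqmf, kbncqqjj, kbncqqtp, kbncqquu, kbncqquum, kbncqquz): 16 nodes
  'o'-branch (oiynfy, oiynw): 7 nodes
Sum: 23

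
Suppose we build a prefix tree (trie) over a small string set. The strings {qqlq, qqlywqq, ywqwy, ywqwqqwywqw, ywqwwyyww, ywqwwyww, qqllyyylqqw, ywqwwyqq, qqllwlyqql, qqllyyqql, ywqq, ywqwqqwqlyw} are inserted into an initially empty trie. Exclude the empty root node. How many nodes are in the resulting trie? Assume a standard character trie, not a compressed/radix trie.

51

Insert word by word; a character creates a node only if that edge doesn't already exist:
  "qqlq" → 4 new (q, q, l, q)
  "qqlywqq" → prefix "qql" already present; 4 new (y, w, q, q)
  "ywqwy" → 5 new (y, w, q, w, y)
  "ywqwqqwywqw" → prefix "ywqw" already present; 7 new (q, q, w, y, w, q, w)
  "ywqwwyyww" → prefix "ywqw" already present; 5 new (w, y, y, w, w)
  "ywqwwyww" → prefix "ywqwwy" already present; 2 new (w, w)
  "qqllyyylqqw" → prefix "qql" already present; 8 new (l, y, y, y, l, q, q, w)
  "ywqwwyqq" → prefix "ywqwwy" already present; 2 new (q, q)
  "qqllwlyqql" → prefix "qqll" already present; 6 new (w, l, y, q, q, l)
  "qqllyyqql" → prefix "qqllyy" already present; 3 new (q, q, l)
  "ywqq" → prefix "ywq" already present; 1 new (q)
  "ywqwqqwqlyw" → prefix "ywqwqqw" already present; 4 new (q, l, y, w)
Total nodes = 4 + 4 + 5 + 7 + 5 + 2 + 8 + 2 + 6 + 3 + 1 + 4 = 51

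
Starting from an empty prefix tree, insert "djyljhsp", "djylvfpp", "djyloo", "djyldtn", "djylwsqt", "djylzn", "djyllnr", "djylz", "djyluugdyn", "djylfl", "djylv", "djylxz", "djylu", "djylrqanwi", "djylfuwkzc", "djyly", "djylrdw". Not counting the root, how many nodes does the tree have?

50

Trace insertions, counting only characters that open a new branch:
  "djyljhsp" → 8 new (d, j, y, l, j, h, s, p)
  "djylvfpp" → prefix "djyl" already present; 4 new (v, f, p, p)
  "djyloo" → prefix "djyl" already present; 2 new (o, o)
  "djyldtn" → prefix "djyl" already present; 3 new (d, t, n)
  "djylwsqt" → prefix "djyl" already present; 4 new (w, s, q, t)
  "djylzn" → prefix "djyl" already present; 2 new (z, n)
  "djyllnr" → prefix "djyl" already present; 3 new (l, n, r)
  "djylz" → prefix "djylz" already present; 0 new (none)
  "djyluugdyn" → prefix "djyl" already present; 6 new (u, u, g, d, y, n)
  "djylfl" → prefix "djyl" already present; 2 new (f, l)
  "djylv" → prefix "djylv" already present; 0 new (none)
  "djylxz" → prefix "djyl" already present; 2 new (x, z)
  "djylu" → prefix "djylu" already present; 0 new (none)
  "djylrqanwi" → prefix "djyl" already present; 6 new (r, q, a, n, w, i)
  "djylfuwkzc" → prefix "djylf" already present; 5 new (u, w, k, z, c)
  "djyly" → prefix "djyl" already present; 1 new (y)
  "djylrdw" → prefix "djylr" already present; 2 new (d, w)
Total nodes = 8 + 4 + 2 + 3 + 4 + 2 + 3 + 0 + 6 + 2 + 0 + 2 + 0 + 6 + 5 + 1 + 2 = 50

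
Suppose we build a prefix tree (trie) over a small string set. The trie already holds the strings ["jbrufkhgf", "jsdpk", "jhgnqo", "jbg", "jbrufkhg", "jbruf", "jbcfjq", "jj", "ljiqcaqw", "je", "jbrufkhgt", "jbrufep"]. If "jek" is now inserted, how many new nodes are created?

1

Walking "jek" from the root, the first 2 characters ("je") follow existing edges; "k" is the first miss.
New nodes needed: |"jek"| − 2 = 3 − 2 = 1.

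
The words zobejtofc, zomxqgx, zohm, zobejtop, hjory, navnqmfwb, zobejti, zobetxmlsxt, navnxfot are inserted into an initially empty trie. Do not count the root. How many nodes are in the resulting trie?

43

For each word, the new-node count is its length minus the longest prefix already in the trie:
  "zobejtofc" → 9 new (z, o, b, e, j, t, o, f, c)
  "zomxqgx" → prefix "zo" already present; 5 new (m, x, q, g, x)
  "zohm" → prefix "zo" already present; 2 new (h, m)
  "zobejtop" → prefix "zobejto" already present; 1 new (p)
  "hjory" → 5 new (h, j, o, r, y)
  "navnqmfwb" → 9 new (n, a, v, n, q, m, f, w, b)
  "zobejti" → prefix "zobejt" already present; 1 new (i)
  "zobetxmlsxt" → prefix "zobe" already present; 7 new (t, x, m, l, s, x, t)
  "navnxfot" → prefix "navn" already present; 4 new (x, f, o, t)
Total nodes = 9 + 5 + 2 + 1 + 5 + 9 + 1 + 7 + 4 = 43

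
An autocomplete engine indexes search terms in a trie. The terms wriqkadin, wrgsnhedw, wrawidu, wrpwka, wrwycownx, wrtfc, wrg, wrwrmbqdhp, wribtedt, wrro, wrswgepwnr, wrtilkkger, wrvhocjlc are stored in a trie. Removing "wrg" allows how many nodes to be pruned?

A node on "wrg"'s path can go only if nothing else ends at it or branches off below it.
Every node on "wrg" is still needed (e.g. by "wrgsnhedw"), so nothing is freed.
Nodes removed: 0

0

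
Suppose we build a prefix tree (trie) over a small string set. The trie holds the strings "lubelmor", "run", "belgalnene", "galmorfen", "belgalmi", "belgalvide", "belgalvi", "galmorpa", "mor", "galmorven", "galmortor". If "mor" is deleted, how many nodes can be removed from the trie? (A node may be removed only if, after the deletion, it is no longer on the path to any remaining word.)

A node on "mor"'s path can go only if nothing else ends at it or branches off below it.
No other word shares any prefix with "mor", so all 3 of its nodes go.
Nodes removed: 3

3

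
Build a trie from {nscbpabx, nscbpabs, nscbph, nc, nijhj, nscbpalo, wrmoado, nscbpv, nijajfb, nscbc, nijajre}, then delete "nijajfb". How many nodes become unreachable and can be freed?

After clearing the end-marker at "nijajfb", prune upward until reaching a node still needed by another word.
The suffix "fb" (2 nodes) is used only by "nijajfb"; the node for "nijaj" still has the child "r", so pruning stops there.
Nodes removed: 2

2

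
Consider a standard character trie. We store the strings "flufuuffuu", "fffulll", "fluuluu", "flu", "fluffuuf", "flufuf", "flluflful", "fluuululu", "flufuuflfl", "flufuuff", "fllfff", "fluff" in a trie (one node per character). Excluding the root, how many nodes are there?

43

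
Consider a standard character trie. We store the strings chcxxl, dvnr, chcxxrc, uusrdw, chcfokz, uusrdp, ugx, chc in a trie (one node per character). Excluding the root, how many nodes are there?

25

Insert word by word; a character creates a node only if that edge doesn't already exist:
  "chcxxl" → 6 new (c, h, c, x, x, l)
  "dvnr" → 4 new (d, v, n, r)
  "chcxxrc" → prefix "chcxx" already present; 2 new (r, c)
  "uusrdw" → 6 new (u, u, s, r, d, w)
  "chcfokz" → prefix "chc" already present; 4 new (f, o, k, z)
  "uusrdp" → prefix "uusrd" already present; 1 new (p)
  "ugx" → prefix "u" already present; 2 new (g, x)
  "chc" → prefix "chc" already present; 0 new (none)
Total nodes = 6 + 4 + 2 + 6 + 4 + 1 + 2 + 0 = 25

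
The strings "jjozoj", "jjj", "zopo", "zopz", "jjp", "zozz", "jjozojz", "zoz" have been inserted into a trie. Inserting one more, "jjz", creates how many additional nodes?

1

The longest prefix of "jjz" already in the trie is "jj" (length 2).
So 3 − 2 = 1 new nodes.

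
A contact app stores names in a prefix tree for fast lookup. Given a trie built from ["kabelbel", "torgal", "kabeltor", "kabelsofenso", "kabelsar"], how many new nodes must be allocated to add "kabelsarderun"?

The longest prefix of "kabelsarderun" already in the trie is "kabelsar" (length 8).
New nodes needed: |"kabelsarderun"| − 8 = 13 − 8 = 5.

5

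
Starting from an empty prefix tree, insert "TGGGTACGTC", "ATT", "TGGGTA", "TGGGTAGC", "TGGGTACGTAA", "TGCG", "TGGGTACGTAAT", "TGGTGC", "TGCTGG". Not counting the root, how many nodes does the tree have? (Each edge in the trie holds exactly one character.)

Trace insertions, counting only characters that open a new branch:
  "TGGGTACGTC" → 10 new (T, G, G, G, T, A, C, G, T, C)
  "ATT" → 3 new (A, T, T)
  "TGGGTA" → prefix "TGGGTA" already present; 0 new (none)
  "TGGGTAGC" → prefix "TGGGTA" already present; 2 new (G, C)
  "TGGGTACGTAA" → prefix "TGGGTACGT" already present; 2 new (A, A)
  "TGCG" → prefix "TG" already present; 2 new (C, G)
  "TGGGTACGTAAT" → prefix "TGGGTACGTAA" already present; 1 new (T)
  "TGGTGC" → prefix "TGG" already present; 3 new (T, G, C)
  "TGCTGG" → prefix "TGC" already present; 3 new (T, G, G)
Total nodes = 10 + 3 + 0 + 2 + 2 + 2 + 1 + 3 + 3 = 26

26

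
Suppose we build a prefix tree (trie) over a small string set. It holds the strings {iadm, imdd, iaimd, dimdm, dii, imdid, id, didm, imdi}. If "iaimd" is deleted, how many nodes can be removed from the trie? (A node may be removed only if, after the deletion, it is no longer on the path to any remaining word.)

3

Walk "iaimd" from the leaf back toward the root, removing each node that no remaining word uses.
The suffix "imd" (3 nodes) is used only by "iaimd"; the node for "ia" still has the child "d", so pruning stops there.
Nodes removed: 3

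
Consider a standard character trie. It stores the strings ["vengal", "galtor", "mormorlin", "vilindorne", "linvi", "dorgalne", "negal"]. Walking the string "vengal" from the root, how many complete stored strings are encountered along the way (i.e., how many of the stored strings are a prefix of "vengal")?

Check each prefix of "vengal" against the stored set — each match is an end-marker on the path.
Prefixes of the query that are stored words: "vengal"
Count: 1

1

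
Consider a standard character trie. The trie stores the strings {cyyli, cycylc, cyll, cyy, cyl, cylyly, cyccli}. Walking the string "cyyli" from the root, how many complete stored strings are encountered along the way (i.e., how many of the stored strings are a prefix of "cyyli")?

Walk "cyyli" from the root; an end-of-word marker is hit whenever a stored word is a prefix of "cyyli".
Prefixes of the query that are stored words: "cyy", "cyyli"
Count: 2

2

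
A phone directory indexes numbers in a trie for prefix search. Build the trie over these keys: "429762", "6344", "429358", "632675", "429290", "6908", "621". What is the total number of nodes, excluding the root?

Trie structure (* marks end of a word):
(root)
├─ 4
│  └─ 2
│     └─ 9
│        ├─ 2
│        │  └─ 9
│        │     └─ 0 *
│        ├─ 3
│        │  └─ 5
│        │     └─ 8 *
│        └─ 7
│           └─ 6
│              └─ 2 *
└─ 6
   ├─ 2
   │  └─ 1 *
   ├─ 3
   │  ├─ 2
   │  │  └─ 6
   │  │     └─ 7
   │  │        └─ 5 *
   │  └─ 4
   │     └─ 4 *
   └─ 9
      └─ 0
         └─ 8 *
Counting every labelled node above: 25.

25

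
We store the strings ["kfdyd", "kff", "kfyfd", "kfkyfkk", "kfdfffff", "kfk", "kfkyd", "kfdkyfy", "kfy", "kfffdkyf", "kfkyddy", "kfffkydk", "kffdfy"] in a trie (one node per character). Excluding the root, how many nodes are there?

38

Trie structure (* marks end of a word):
(root)
└─ k
   └─ f
      ├─ d
      │  ├─ f
      │  │  └─ f
      │  │     └─ f
      │  │        └─ f
      │  │           └─ f *
      │  ├─ k
      │  │  └─ y
      │  │     └─ f
      │  │        └─ y *
      │  └─ y
      │     └─ d *
      ├─ f *
      │  ├─ d
      │  │  └─ f
      │  │     └─ y *
      │  └─ f
      │     ├─ d
      │     │  └─ k
      │     │     └─ y
      │     │        └─ f *
      │     └─ k
      │        └─ y
      │           └─ d
      │              └─ k *
      ├─ k *
      │  └─ y
      │     ├─ d *
      │     │  └─ d
      │     │     └─ y *
      │     └─ f
      │        └─ k
      │           └─ k *
      └─ y *
         └─ f
            └─ d *
Counting every labelled node above: 38.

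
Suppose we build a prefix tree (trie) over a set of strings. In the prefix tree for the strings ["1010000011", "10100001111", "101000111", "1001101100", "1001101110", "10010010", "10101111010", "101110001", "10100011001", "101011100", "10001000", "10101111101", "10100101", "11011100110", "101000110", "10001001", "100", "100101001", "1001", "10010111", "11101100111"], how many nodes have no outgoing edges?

18

Leaves are exactly the stored words that no other stored word extends.
Those words: "10001000", "10001001", "10010010", "100101001", "10010111", "1001101100", "1001101110", "1010000011", "10100001111", "10100011001", "101000111", "10100101", "101011100", "10101111010", "10101111101", "101110001", "11011100110", "11101100111"
Leaf count: 18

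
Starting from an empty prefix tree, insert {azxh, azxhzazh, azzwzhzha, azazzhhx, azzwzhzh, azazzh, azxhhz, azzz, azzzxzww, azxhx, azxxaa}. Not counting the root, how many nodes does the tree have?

32

For each word, the new-node count is its length minus the longest prefix already in the trie:
  "azxh" → 4 new (a, z, x, h)
  "azxhzazh" → prefix "azxh" already present; 4 new (z, a, z, h)
  "azzwzhzha" → prefix "az" already present; 7 new (z, w, z, h, z, h, a)
  "azazzhhx" → prefix "az" already present; 6 new (a, z, z, h, h, x)
  "azzwzhzh" → prefix "azzwzhzh" already present; 0 new (none)
  "azazzh" → prefix "azazzh" already present; 0 new (none)
  "azxhhz" → prefix "azxh" already present; 2 new (h, z)
  "azzz" → prefix "azz" already present; 1 new (z)
  "azzzxzww" → prefix "azzz" already present; 4 new (x, z, w, w)
  "azxhx" → prefix "azxh" already present; 1 new (x)
  "azxxaa" → prefix "azx" already present; 3 new (x, a, a)
Total nodes = 4 + 4 + 7 + 6 + 0 + 0 + 2 + 1 + 4 + 1 + 3 = 32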